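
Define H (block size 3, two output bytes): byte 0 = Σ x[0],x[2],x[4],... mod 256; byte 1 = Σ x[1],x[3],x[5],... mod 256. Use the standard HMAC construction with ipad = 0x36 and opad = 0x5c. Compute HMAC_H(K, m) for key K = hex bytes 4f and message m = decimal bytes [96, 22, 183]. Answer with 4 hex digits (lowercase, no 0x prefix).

Key hex bytes 4f is 1 byte ≤ B = 3; zero-pad to 3 bytes: K' = 4f 00 00.
K' ⊕ ipad = 79 36 36.  K' ⊕ opad = 13 5c 5c.
Inner input = (K'⊕ipad) ∥ m = 79 36 36 ∥ 60 16 b7.
Inner hash: even-index sum = 197 mod 256 = 197; odd-index sum = 333 mod 256 = 77 → c5 4d.
Outer input = (K'⊕opad) ∥ inner = 13 5c 5c ∥ c5 4d.
Outer hash (tag): even-index sum = 188 mod 256 = 188; odd-index sum = 289 mod 256 = 33 → bc 21.

bc21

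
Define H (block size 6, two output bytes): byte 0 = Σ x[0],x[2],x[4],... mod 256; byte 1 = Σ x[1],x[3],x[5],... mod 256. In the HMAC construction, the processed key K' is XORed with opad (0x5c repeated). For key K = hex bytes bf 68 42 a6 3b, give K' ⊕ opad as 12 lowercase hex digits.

e3341efa675c

Key hex bytes bf 68 42 a6 3b is 5 bytes ≤ B = 6; zero-pad to 6 bytes: K' = bf 68 42 a6 3b 00.
XOR each byte with 0x5c: bf⊕5c=e3, 68⊕5c=34, 42⊕5c=1e, a6⊕5c=fa, 3b⊕5c=67, 00⊕5c=5c.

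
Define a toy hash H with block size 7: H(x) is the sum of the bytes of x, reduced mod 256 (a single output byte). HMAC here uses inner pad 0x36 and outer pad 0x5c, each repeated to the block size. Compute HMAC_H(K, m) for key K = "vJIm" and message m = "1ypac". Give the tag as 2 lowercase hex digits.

Key "vJIm" = 76 4a 49 6d is 4 bytes ≤ B = 7; zero-pad to 7 bytes: K' = 76 4a 49 6d 00 00 00.
K' ⊕ ipad = 40 7c 7f 5b 36 36 36.  K' ⊕ opad = 2a 16 15 31 5c 5c 5c.
Inner input = (K'⊕ipad) ∥ m = 40 7c 7f 5b 36 36 36 ∥ 31 79 70 61 63.
Inner hash: sum = 64+124+127+91+54+54+54+49+121+112+97+99 = 1046; mod 256 = 22 → 16.
Outer input = (K'⊕opad) ∥ inner = 2a 16 15 31 5c 5c 5c ∥ 16.
Outer hash (tag): sum = 42+22+21+49+92+92+92+22 = 432; mod 256 = 176 → b0.

b0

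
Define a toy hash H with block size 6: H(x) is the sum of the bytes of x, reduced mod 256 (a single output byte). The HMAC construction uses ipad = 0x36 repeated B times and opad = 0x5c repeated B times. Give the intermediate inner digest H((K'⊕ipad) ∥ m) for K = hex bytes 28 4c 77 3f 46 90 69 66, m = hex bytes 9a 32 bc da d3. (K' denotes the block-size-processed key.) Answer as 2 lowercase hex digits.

3c

Key hex bytes 28 4c 77 3f 46 90 69 66 is 8 bytes > B = 6, so hash it first: H(key) = cf, then zero-pad to 6 bytes: K' = cf 00 00 00 00 00.
K' ⊕ ipad = f9 36 36 36 36 36.
Inner input = f9 36 36 36 36 36 ∥ 9a 32 bc da d3.
Inner hash: sum = 249+54+54+54+54+54+154+50+188+218+211 = 1340; mod 256 = 60 → 3c.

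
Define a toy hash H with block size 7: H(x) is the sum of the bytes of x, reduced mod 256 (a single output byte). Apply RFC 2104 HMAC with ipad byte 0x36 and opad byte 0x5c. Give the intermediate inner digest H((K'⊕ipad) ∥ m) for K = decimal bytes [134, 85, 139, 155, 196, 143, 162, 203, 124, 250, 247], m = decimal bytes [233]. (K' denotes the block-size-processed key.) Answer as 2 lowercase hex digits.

Key decimal bytes [134, 85, 139, 155, 196, 143, 162, 203, 124, 250, 247] = 86 55 8b 9b c4 8f a2 cb 7c fa f7 is 11 bytes > B = 7, so hash it first: H(key) = 2e, then zero-pad to 7 bytes: K' = 2e 00 00 00 00 00 00.
K' ⊕ ipad = 18 36 36 36 36 36 36.
Inner input = 18 36 36 36 36 36 36 ∥ e9.
Inner hash: sum = 24+54+54+54+54+54+54+233 = 581; mod 256 = 69 → 45.

45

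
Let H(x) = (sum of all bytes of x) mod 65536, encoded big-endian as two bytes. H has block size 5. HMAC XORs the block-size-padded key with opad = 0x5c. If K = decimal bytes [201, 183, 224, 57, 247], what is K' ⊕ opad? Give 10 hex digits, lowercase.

95ebbc65ab

Key decimal bytes [201, 183, 224, 57, 247] = c9 b7 e0 39 f7 is exactly B = 5 bytes: K' = c9 b7 e0 39 f7.
XOR each byte with 0x5c: c9⊕5c=95, b7⊕5c=eb, e0⊕5c=bc, 39⊕5c=65, f7⊕5c=ab.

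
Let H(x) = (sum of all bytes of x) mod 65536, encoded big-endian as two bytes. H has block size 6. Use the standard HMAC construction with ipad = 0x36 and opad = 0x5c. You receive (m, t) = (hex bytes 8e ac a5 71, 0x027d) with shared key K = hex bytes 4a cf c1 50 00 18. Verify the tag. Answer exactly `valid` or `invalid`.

Key hex bytes 4a cf c1 50 00 18 is exactly B = 6 bytes: K' = 4a cf c1 50 00 18.
K' ⊕ ipad = 7c f9 f7 66 36 2e; K' ⊕ opad = 16 93 9d 0c 5c 44.
Inner hash: sum = 124+249+247+102+54+46+142+172+165+113 = 1414 → 05 86.
Outer hash (recomputed tag): sum = 22+147+157+12+92+68+5+134 = 637 → 02 7d.
Recomputed tag = 027d; claimed = 027d → match.

valid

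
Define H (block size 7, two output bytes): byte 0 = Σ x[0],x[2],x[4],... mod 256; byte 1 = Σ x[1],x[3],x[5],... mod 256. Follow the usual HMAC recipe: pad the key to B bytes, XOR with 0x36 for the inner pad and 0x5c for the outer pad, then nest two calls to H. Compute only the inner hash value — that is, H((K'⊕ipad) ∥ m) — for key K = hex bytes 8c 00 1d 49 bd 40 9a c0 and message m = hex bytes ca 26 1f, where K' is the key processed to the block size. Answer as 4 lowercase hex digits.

fed4

Key hex bytes 8c 00 1d 49 bd 40 9a c0 is 8 bytes > B = 7, so hash it first: H(key) = 00 49, then zero-pad to 7 bytes: K' = 00 49 00 00 00 00 00.
K' ⊕ ipad = 36 7f 36 36 36 36 36.
Inner input = 36 7f 36 36 36 36 36 ∥ ca 26 1f.
Inner hash: even-index sum = 254 mod 256 = 254; odd-index sum = 468 mod 256 = 212 → fe d4.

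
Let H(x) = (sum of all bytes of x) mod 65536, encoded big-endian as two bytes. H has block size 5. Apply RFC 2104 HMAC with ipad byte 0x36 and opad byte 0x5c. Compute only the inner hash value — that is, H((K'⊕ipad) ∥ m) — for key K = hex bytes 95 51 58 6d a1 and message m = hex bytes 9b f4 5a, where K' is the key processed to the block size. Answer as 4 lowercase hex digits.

Key hex bytes 95 51 58 6d a1 is exactly B = 5 bytes: K' = 95 51 58 6d a1.
K' ⊕ ipad = a3 67 6e 5b 97.
Inner input = a3 67 6e 5b 97 ∥ 9b f4 5a.
Inner hash: sum = 163+103+110+91+151+155+244+90 = 1107 → 04 53.

0453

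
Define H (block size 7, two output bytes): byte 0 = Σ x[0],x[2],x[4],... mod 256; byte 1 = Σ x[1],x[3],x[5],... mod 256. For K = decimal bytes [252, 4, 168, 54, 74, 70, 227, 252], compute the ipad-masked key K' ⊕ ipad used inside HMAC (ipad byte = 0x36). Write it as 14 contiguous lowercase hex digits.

Key decimal bytes [252, 4, 168, 54, 74, 70, 227, 252] = fc 04 a8 36 4a 46 e3 fc is 8 bytes > B = 7, so hash it first: H(key) = d1 7c, then zero-pad to 7 bytes: K' = d1 7c 00 00 00 00 00.
XOR each byte with 0x36: d1⊕36=e7, 7c⊕36=4a, 00⊕36=36, 00⊕36=36, 00⊕36=36, 00⊕36=36, 00⊕36=36.

e74a3636363636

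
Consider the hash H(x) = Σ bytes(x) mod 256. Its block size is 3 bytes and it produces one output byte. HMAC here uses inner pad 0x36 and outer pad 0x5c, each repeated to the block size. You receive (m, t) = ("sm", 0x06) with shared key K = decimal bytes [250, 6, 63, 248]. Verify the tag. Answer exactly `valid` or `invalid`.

invalid

Key decimal bytes [250, 6, 63, 248] = fa 06 3f f8 is 4 bytes > B = 3, so hash it first: H(key) = 37, then zero-pad to 3 bytes: K' = 37 00 00.
K' ⊕ ipad = 01 36 36; K' ⊕ opad = 6b 5c 5c.
Inner hash: sum = 1+54+54+115+109 = 333; mod 256 = 77 → 4d.
Outer hash (recomputed tag): sum = 107+92+92+77 = 368; mod 256 = 112 → 70.
Recomputed tag = 70; claimed = 06 → mismatch.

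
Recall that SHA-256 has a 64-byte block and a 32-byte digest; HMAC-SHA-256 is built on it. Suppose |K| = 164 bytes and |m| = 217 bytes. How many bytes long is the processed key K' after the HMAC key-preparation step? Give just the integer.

Key is 164 > 64 bytes, so it is hashed to 32 bytes then zero-padded to 64: |K'| = 64.

64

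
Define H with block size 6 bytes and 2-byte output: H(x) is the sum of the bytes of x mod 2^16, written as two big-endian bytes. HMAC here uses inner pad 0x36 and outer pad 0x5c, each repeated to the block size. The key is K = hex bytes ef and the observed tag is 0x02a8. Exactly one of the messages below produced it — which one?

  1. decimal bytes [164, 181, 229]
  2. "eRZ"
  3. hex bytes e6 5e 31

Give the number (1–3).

Key hex bytes ef is 1 byte ≤ B = 6; zero-pad to 6 bytes: K' = ef 00 00 00 00 00.
K' ⊕ ipad = d9 36 36 36 36 36; K' ⊕ opad = b3 5c 5c 5c 5c 5c.
m1: inner = H(d9 36 36 36 36 36 a4 b5 e5) = 04 25; tag = H(b3 5c 5c 5c 5c 5c 04 25) = 02a8 ← matches
m2: inner = H(d9 36 36 36 36 36 65 52 5a) = 02 f8; tag = H(b3 5c 5c 5c 5c 5c 02 f8) = 0379
m3: inner = H(d9 36 36 36 36 36 e6 5e 31) = 03 5c; tag = H(b3 5c 5c 5c 5c 5c 03 5c) = 02de

1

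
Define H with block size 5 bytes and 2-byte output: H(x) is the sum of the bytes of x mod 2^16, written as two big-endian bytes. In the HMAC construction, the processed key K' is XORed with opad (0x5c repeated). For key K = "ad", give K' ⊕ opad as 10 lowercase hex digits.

3d385c5c5c

Key "ad" = 61 64 is 2 bytes ≤ B = 5; zero-pad to 5 bytes: K' = 61 64 00 00 00.
XOR each byte with 0x5c: 61⊕5c=3d, 64⊕5c=38, 00⊕5c=5c, 00⊕5c=5c, 00⊕5c=5c.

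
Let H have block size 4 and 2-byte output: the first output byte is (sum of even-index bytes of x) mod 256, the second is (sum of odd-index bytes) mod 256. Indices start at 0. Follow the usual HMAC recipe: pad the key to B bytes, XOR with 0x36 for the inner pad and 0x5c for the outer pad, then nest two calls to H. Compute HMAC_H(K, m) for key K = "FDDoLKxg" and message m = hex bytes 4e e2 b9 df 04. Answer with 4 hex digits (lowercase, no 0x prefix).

27df

Key "FDDoLKxg" = 46 44 44 6f 4c 4b 78 67 is 8 bytes > B = 4, so hash it first: H(key) = 4e 65, then zero-pad to 4 bytes: K' = 4e 65 00 00.
K' ⊕ ipad = 78 53 36 36.  K' ⊕ opad = 12 39 5c 5c.
Inner input = (K'⊕ipad) ∥ m = 78 53 36 36 ∥ 4e e2 b9 df 04.
Inner hash: even-index sum = 441 mod 256 = 185; odd-index sum = 586 mod 256 = 74 → b9 4a.
Outer input = (K'⊕opad) ∥ inner = 12 39 5c 5c ∥ b9 4a.
Outer hash (tag): even-index sum = 295 mod 256 = 39; odd-index sum = 223 mod 256 = 223 → 27 df.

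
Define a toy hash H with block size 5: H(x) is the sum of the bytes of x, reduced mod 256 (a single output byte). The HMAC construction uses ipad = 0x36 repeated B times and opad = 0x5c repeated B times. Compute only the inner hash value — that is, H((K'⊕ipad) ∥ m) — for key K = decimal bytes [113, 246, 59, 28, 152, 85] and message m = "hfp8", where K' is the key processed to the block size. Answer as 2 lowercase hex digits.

eb

Key decimal bytes [113, 246, 59, 28, 152, 85] = 71 f6 3b 1c 98 55 is 6 bytes > B = 5, so hash it first: H(key) = ab, then zero-pad to 5 bytes: K' = ab 00 00 00 00.
K' ⊕ ipad = 9d 36 36 36 36.
Inner input = 9d 36 36 36 36 ∥ 68 66 70 38.
Inner hash: sum = 157+54+54+54+54+104+102+112+56 = 747; mod 256 = 235 → eb.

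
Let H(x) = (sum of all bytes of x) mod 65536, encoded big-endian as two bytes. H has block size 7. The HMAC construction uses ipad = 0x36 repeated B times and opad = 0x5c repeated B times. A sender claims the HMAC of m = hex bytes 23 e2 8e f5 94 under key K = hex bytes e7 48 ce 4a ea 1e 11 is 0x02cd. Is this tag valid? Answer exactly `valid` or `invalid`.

Key hex bytes e7 48 ce 4a ea 1e 11 is exactly B = 7 bytes: K' = e7 48 ce 4a ea 1e 11.
K' ⊕ ipad = d1 7e f8 7c dc 28 27; K' ⊕ opad = bb 14 92 16 b6 42 4d.
Inner hash: sum = 209+126+248+124+220+40+39+35+226+142+245+148 = 1802 → 07 0a.
Outer hash (recomputed tag): sum = 187+20+146+22+182+66+77+7+10 = 717 → 02 cd.
Recomputed tag = 02cd; claimed = 02cd → match.

valid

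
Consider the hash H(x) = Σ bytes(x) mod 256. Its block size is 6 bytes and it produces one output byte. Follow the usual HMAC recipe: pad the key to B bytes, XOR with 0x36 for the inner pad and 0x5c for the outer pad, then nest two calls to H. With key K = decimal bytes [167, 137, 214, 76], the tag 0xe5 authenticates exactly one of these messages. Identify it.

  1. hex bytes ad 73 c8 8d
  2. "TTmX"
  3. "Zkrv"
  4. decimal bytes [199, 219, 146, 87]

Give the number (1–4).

3

Key decimal bytes [167, 137, 214, 76] = a7 89 d6 4c is 4 bytes ≤ B = 6; zero-pad to 6 bytes: K' = a7 89 d6 4c 00 00.
K' ⊕ ipad = 91 bf e0 7a 36 36; K' ⊕ opad = fb d5 8a 10 5c 5c.
m1: inner = H(91 bf e0 7a 36 36 ad 73 c8 8d) = 8b; tag = H(fb d5 8a 10 5c 5c 8b) = ad
m2: inner = H(91 bf e0 7a 36 36 54 54 6d 58) = 83; tag = H(fb d5 8a 10 5c 5c 83) = a5
m3: inner = H(91 bf e0 7a 36 36 5a 6b 72 76) = c3; tag = H(fb d5 8a 10 5c 5c c3) = e5 ← matches
m4: inner = H(91 bf e0 7a 36 36 c7 db 92 57) = a1; tag = H(fb d5 8a 10 5c 5c a1) = c3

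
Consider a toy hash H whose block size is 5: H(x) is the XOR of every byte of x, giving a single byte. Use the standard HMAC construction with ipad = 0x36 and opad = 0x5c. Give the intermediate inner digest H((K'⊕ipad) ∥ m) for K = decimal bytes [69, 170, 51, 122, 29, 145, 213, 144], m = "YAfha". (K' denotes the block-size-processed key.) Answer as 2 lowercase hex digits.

2e

Key decimal bytes [69, 170, 51, 122, 29, 145, 213, 144] = 45 aa 33 7a 1d 91 d5 90 is 8 bytes > B = 5, so hash it first: H(key) = 6f, then zero-pad to 5 bytes: K' = 6f 00 00 00 00.
K' ⊕ ipad = 59 36 36 36 36.
Inner input = 59 36 36 36 36 ∥ 59 41 66 68 61.
Inner hash: XOR 59⊕36⊕36⊕36⊕36⊕59⊕41⊕66⊕68⊕61 = 2e.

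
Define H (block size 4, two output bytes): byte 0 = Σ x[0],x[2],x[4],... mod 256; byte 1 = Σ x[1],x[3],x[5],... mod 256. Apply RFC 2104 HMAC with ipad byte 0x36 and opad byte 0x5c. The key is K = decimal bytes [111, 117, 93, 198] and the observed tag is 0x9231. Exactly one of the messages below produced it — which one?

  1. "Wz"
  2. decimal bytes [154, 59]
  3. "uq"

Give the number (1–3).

Key decimal bytes [111, 117, 93, 198] = 6f 75 5d c6 is exactly B = 4 bytes: K' = 6f 75 5d c6.
K' ⊕ ipad = 59 43 6b f0; K' ⊕ opad = 33 29 01 9a.
m1: inner = H(59 43 6b f0 57 7a) = 1b ad; tag = H(33 29 01 9a 1b ad) = 4f70
m2: inner = H(59 43 6b f0 9a 3b) = 5e 6e; tag = H(33 29 01 9a 5e 6e) = 9231 ← matches
m3: inner = H(59 43 6b f0 75 71) = 39 a4; tag = H(33 29 01 9a 39 a4) = 6d67

2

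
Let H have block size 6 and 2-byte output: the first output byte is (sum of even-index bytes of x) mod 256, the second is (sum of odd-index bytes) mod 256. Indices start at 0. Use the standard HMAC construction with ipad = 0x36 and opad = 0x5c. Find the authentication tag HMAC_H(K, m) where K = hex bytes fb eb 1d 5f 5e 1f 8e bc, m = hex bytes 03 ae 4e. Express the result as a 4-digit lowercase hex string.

Key hex bytes fb eb 1d 5f 5e 1f 8e bc is 8 bytes > B = 6, so hash it first: H(key) = 04 25, then zero-pad to 6 bytes: K' = 04 25 00 00 00 00.
K' ⊕ ipad = 32 13 36 36 36 36.  K' ⊕ opad = 58 79 5c 5c 5c 5c.
Inner input = (K'⊕ipad) ∥ m = 32 13 36 36 36 36 ∥ 03 ae 4e.
Inner hash: even-index sum = 239 mod 256 = 239; odd-index sum = 301 mod 256 = 45 → ef 2d.
Outer input = (K'⊕opad) ∥ inner = 58 79 5c 5c 5c 5c ∥ ef 2d.
Outer hash (tag): even-index sum = 511 mod 256 = 255; odd-index sum = 350 mod 256 = 94 → ff 5e.

ff5e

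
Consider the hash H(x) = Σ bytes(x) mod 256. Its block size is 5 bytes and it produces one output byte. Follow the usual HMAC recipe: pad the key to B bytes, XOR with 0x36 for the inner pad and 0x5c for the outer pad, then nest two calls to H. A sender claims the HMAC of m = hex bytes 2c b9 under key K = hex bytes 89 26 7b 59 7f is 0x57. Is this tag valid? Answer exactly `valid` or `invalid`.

Key hex bytes 89 26 7b 59 7f is exactly B = 5 bytes: K' = 89 26 7b 59 7f.
K' ⊕ ipad = bf 10 4d 6f 49; K' ⊕ opad = d5 7a 27 05 23.
Inner hash: sum = 191+16+77+111+73+44+185 = 697; mod 256 = 185 → b9.
Outer hash (recomputed tag): sum = 213+122+39+5+35+185 = 599; mod 256 = 87 → 57.
Recomputed tag = 57; claimed = 57 → match.

valid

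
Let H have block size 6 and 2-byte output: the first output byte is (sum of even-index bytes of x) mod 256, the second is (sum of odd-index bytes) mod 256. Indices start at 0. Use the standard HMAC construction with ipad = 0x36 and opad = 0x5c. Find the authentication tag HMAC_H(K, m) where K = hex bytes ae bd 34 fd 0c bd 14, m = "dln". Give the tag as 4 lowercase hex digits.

Key hex bytes ae bd 34 fd 0c bd 14 is 7 bytes > B = 6, so hash it first: H(key) = 02 77, then zero-pad to 6 bytes: K' = 02 77 00 00 00 00.
K' ⊕ ipad = 34 41 36 36 36 36.  K' ⊕ opad = 5e 2b 5c 5c 5c 5c.
Inner input = (K'⊕ipad) ∥ m = 34 41 36 36 36 36 ∥ 64 6c 6e.
Inner hash: even-index sum = 370 mod 256 = 114; odd-index sum = 281 mod 256 = 25 → 72 19.
Outer input = (K'⊕opad) ∥ inner = 5e 2b 5c 5c 5c 5c ∥ 72 19.
Outer hash (tag): even-index sum = 392 mod 256 = 136; odd-index sum = 252 mod 256 = 252 → 88 fc.

88fc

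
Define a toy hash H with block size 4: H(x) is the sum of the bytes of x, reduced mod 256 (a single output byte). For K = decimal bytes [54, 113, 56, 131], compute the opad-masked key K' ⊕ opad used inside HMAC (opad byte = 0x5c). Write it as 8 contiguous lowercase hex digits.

6a2d64df

Key decimal bytes [54, 113, 56, 131] = 36 71 38 83 is exactly B = 4 bytes: K' = 36 71 38 83.
XOR each byte with 0x5c: 36⊕5c=6a, 71⊕5c=2d, 38⊕5c=64, 83⊕5c=df.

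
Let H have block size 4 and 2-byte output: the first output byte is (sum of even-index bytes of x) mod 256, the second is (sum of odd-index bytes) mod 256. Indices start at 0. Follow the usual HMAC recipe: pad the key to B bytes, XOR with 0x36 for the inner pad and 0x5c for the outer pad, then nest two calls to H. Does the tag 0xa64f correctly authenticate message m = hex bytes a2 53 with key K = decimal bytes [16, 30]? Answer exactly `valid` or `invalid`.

Key decimal bytes [16, 30] = 10 1e is 2 bytes ≤ B = 4; zero-pad to 4 bytes: K' = 10 1e 00 00.
K' ⊕ ipad = 26 28 36 36; K' ⊕ opad = 4c 42 5c 5c.
Inner hash: even-index sum = 254 mod 256 = 254; odd-index sum = 177 mod 256 = 177 → fe b1.
Outer hash (recomputed tag): even-index sum = 422 mod 256 = 166; odd-index sum = 335 mod 256 = 79 → a6 4f.
Recomputed tag = a64f; claimed = a64f → match.

valid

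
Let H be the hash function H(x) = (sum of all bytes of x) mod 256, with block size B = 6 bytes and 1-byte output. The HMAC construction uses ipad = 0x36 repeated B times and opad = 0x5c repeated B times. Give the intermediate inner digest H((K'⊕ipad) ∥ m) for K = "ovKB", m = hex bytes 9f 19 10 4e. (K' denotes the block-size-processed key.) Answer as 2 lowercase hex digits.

0c

Key "ovKB" = 6f 76 4b 42 is 4 bytes ≤ B = 6; zero-pad to 6 bytes: K' = 6f 76 4b 42 00 00.
K' ⊕ ipad = 59 40 7d 74 36 36.
Inner input = 59 40 7d 74 36 36 ∥ 9f 19 10 4e.
Inner hash: sum = 89+64+125+116+54+54+159+25+16+78 = 780; mod 256 = 12 → 0c.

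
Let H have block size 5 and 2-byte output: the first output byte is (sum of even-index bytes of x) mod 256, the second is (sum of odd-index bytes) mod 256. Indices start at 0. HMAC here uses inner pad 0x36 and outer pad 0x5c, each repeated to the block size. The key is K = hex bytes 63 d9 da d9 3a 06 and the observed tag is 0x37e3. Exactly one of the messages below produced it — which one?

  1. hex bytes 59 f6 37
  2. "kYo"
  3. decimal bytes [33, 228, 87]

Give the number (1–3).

1

Key hex bytes 63 d9 da d9 3a 06 is 6 bytes > B = 5, so hash it first: H(key) = 77 b8, then zero-pad to 5 bytes: K' = 77 b8 00 00 00.
K' ⊕ ipad = 41 8e 36 36 36; K' ⊕ opad = 2b e4 5c 5c 5c.
m1: inner = H(41 8e 36 36 36 59 f6 37) = a3 54; tag = H(2b e4 5c 5c 5c a3 54) = 37e3 ← matches
m2: inner = H(41 8e 36 36 36 6b 59 6f) = 06 9e; tag = H(2b e4 5c 5c 5c 06 9e) = 8146
m3: inner = H(41 8e 36 36 36 21 e4 57) = 91 3c; tag = H(2b e4 5c 5c 5c 91 3c) = 1fd1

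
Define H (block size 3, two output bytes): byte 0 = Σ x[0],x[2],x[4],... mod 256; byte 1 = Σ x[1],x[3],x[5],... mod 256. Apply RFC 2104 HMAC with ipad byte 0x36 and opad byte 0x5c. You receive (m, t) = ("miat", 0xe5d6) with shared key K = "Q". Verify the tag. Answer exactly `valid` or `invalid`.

Key "Q" = 51 is 1 byte ≤ B = 3; zero-pad to 3 bytes: K' = 51 00 00.
K' ⊕ ipad = 67 36 36; K' ⊕ opad = 0d 5c 5c.
Inner hash: even-index sum = 378 mod 256 = 122; odd-index sum = 260 mod 256 = 4 → 7a 04.
Outer hash (recomputed tag): even-index sum = 109 mod 256 = 109; odd-index sum = 214 mod 256 = 214 → 6d d6.
Recomputed tag = 6dd6; claimed = e5d6 → mismatch.

invalid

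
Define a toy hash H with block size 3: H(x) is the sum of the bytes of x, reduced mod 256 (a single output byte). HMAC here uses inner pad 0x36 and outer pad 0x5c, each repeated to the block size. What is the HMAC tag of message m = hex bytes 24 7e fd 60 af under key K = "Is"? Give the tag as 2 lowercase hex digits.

Key "Is" = 49 73 is 2 bytes ≤ B = 3; zero-pad to 3 bytes: K' = 49 73 00.
K' ⊕ ipad = 7f 45 36.  K' ⊕ opad = 15 2f 5c.
Inner input = (K'⊕ipad) ∥ m = 7f 45 36 ∥ 24 7e fd 60 af.
Inner hash: sum = 127+69+54+36+126+253+96+175 = 936; mod 256 = 168 → a8.
Outer input = (K'⊕opad) ∥ inner = 15 2f 5c ∥ a8.
Outer hash (tag): sum = 21+47+92+168 = 328; mod 256 = 72 → 48.

48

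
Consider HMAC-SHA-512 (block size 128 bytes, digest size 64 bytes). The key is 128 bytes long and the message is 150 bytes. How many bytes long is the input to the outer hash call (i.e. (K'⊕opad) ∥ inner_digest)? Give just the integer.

Key is 128 ≤ 128 bytes, zero-padded: |K'| = 128.
Outer input = (K'⊕opad) ∥ H(inner) → 128 + 64 = 192 bytes.

192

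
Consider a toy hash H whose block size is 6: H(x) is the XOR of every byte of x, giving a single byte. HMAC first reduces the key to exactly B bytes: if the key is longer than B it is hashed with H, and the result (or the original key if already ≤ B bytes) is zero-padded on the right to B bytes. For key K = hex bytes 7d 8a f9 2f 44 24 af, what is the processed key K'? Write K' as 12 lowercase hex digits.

|K| = 7 > B = 6, so first hash the key.
H(K): XOR 7d⊕8a⊕f9⊕2f⊕44⊕24⊕af = ee.
Zero-pad H(K) = ee to 6 bytes: K' = ee 00 00 00 00 00.

ee0000000000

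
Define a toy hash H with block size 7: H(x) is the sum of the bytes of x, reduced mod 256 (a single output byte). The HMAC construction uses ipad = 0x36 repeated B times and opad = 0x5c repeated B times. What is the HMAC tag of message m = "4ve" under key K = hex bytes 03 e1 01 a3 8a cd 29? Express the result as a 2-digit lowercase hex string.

Key hex bytes 03 e1 01 a3 8a cd 29 is exactly B = 7 bytes: K' = 03 e1 01 a3 8a cd 29.
K' ⊕ ipad = 35 d7 37 95 bc fb 1f.  K' ⊕ opad = 5f bd 5d ff d6 91 75.
Inner input = (K'⊕ipad) ∥ m = 35 d7 37 95 bc fb 1f ∥ 34 76 65.
Inner hash: sum = 53+215+55+149+188+251+31+52+118+101 = 1213; mod 256 = 189 → bd.
Outer input = (K'⊕opad) ∥ inner = 5f bd 5d ff d6 91 75 ∥ bd.
Outer hash (tag): sum = 95+189+93+255+214+145+117+189 = 1297; mod 256 = 17 → 11.

11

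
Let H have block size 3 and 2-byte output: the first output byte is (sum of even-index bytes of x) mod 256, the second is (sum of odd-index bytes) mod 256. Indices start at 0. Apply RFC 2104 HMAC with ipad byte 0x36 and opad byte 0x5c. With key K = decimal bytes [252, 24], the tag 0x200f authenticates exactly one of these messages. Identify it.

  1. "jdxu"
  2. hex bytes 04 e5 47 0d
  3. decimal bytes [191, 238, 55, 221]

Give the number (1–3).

3

Key decimal bytes [252, 24] = fc 18 is 2 bytes ≤ B = 3; zero-pad to 3 bytes: K' = fc 18 00.
K' ⊕ ipad = ca 2e 36; K' ⊕ opad = a0 44 5c.
m1: inner = H(ca 2e 36 6a 64 78 75) = d9 10; tag = H(a0 44 5c d9 10) = 0c1d
m2: inner = H(ca 2e 36 04 e5 47 0d) = f2 79; tag = H(a0 44 5c f2 79) = 7536
m3: inner = H(ca 2e 36 bf ee 37 dd) = cb 24; tag = H(a0 44 5c cb 24) = 200f ← matches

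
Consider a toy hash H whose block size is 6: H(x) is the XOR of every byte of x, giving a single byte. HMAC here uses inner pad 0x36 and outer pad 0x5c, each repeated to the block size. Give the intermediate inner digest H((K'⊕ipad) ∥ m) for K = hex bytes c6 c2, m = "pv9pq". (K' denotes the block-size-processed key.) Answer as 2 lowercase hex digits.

Key hex bytes c6 c2 is 2 bytes ≤ B = 6; zero-pad to 6 bytes: K' = c6 c2 00 00 00 00.
K' ⊕ ipad = f0 f4 36 36 36 36.
Inner input = f0 f4 36 36 36 36 ∥ 70 76 39 70 71.
Inner hash: XOR f0⊕f4⊕36⊕36⊕36⊕36⊕70⊕76⊕39⊕70⊕71 = 3a.

3a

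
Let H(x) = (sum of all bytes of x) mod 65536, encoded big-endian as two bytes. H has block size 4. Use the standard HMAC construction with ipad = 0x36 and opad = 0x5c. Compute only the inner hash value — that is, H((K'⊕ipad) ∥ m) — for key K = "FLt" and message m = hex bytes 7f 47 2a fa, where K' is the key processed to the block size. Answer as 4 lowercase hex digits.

034c

Key "FLt" = 46 4c 74 is 3 bytes ≤ B = 4; zero-pad to 4 bytes: K' = 46 4c 74 00.
K' ⊕ ipad = 70 7a 42 36.
Inner input = 70 7a 42 36 ∥ 7f 47 2a fa.
Inner hash: sum = 112+122+66+54+127+71+42+250 = 844 → 03 4c.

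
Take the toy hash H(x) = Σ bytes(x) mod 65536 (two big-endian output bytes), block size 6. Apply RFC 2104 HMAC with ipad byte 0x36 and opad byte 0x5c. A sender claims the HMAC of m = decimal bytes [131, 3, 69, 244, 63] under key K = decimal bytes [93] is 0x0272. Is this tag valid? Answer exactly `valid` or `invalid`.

Key decimal bytes [93] = 5d is 1 byte ≤ B = 6; zero-pad to 6 bytes: K' = 5d 00 00 00 00 00.
K' ⊕ ipad = 6b 36 36 36 36 36; K' ⊕ opad = 01 5c 5c 5c 5c 5c.
Inner hash: sum = 107+54+54+54+54+54+131+3+69+244+63 = 887 → 03 77.
Outer hash (recomputed tag): sum = 1+92+92+92+92+92+3+119 = 583 → 02 47.
Recomputed tag = 0247; claimed = 0272 → mismatch.

invalid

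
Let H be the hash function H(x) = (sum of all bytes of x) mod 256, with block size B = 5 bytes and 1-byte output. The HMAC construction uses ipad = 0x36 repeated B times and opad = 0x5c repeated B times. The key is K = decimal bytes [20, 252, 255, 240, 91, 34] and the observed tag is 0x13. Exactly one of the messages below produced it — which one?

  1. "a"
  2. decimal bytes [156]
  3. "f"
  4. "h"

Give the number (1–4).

Key decimal bytes [20, 252, 255, 240, 91, 34] = 14 fc ff f0 5b 22 is 6 bytes > B = 5, so hash it first: H(key) = 7c, then zero-pad to 5 bytes: K' = 7c 00 00 00 00.
K' ⊕ ipad = 4a 36 36 36 36; K' ⊕ opad = 20 5c 5c 5c 5c.
m1: inner = H(4a 36 36 36 36 61) = 83; tag = H(20 5c 5c 5c 5c 83) = 13 ← matches
m2: inner = H(4a 36 36 36 36 9c) = be; tag = H(20 5c 5c 5c 5c be) = 4e
m3: inner = H(4a 36 36 36 36 66) = 88; tag = H(20 5c 5c 5c 5c 88) = 18
m4: inner = H(4a 36 36 36 36 68) = 8a; tag = H(20 5c 5c 5c 5c 8a) = 1a

1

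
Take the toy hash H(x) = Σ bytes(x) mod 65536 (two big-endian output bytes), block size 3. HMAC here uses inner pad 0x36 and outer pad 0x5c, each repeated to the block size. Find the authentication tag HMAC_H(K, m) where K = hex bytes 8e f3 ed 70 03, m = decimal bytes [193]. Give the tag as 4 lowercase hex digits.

Key hex bytes 8e f3 ed 70 03 is 5 bytes > B = 3, so hash it first: H(key) = 02 e1, then zero-pad to 3 bytes: K' = 02 e1 00.
K' ⊕ ipad = 34 d7 36.  K' ⊕ opad = 5e bd 5c.
Inner input = (K'⊕ipad) ∥ m = 34 d7 36 ∥ c1.
Inner hash: sum = 52+215+54+193 = 514 → 02 02.
Outer input = (K'⊕opad) ∥ inner = 5e bd 5c ∥ 02 02.
Outer hash (tag): sum = 94+189+92+2+2 = 379 → 01 7b.

017b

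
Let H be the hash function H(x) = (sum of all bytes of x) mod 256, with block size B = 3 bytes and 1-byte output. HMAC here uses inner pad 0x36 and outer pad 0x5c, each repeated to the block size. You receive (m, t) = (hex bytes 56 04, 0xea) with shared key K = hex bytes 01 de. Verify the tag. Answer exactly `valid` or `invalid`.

valid

Key hex bytes 01 de is 2 bytes ≤ B = 3; zero-pad to 3 bytes: K' = 01 de 00.
K' ⊕ ipad = 37 e8 36; K' ⊕ opad = 5d 82 5c.
Inner hash: sum = 55+232+54+86+4 = 431; mod 256 = 175 → af.
Outer hash (recomputed tag): sum = 93+130+92+175 = 490; mod 256 = 234 → ea.
Recomputed tag = ea; claimed = ea → match.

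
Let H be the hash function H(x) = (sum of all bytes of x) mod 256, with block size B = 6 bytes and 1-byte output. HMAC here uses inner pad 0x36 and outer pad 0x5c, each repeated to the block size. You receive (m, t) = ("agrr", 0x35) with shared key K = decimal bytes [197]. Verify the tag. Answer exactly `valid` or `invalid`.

invalid

Key decimal bytes [197] = c5 is 1 byte ≤ B = 6; zero-pad to 6 bytes: K' = c5 00 00 00 00 00.
K' ⊕ ipad = f3 36 36 36 36 36; K' ⊕ opad = 99 5c 5c 5c 5c 5c.
Inner hash: sum = 243+54+54+54+54+54+97+103+114+114 = 941; mod 256 = 173 → ad.
Outer hash (recomputed tag): sum = 153+92+92+92+92+92+173 = 786; mod 256 = 18 → 12.
Recomputed tag = 12; claimed = 35 → mismatch.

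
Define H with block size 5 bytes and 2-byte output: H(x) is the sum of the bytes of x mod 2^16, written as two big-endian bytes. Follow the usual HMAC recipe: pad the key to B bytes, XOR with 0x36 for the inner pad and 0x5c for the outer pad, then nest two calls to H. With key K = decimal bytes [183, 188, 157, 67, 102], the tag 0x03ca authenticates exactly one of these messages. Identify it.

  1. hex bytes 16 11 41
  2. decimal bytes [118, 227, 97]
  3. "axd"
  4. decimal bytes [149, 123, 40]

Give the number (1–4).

1

Key decimal bytes [183, 188, 157, 67, 102] = b7 bc 9d 43 66 is exactly B = 5 bytes: K' = b7 bc 9d 43 66.
K' ⊕ ipad = 81 8a ab 75 50; K' ⊕ opad = eb e0 c1 1f 3a.
m1: inner = H(81 8a ab 75 50 16 11 41) = 02 e3; tag = H(eb e0 c1 1f 3a 02 e3) = 03ca ← matches
m2: inner = H(81 8a ab 75 50 76 e3 61) = 04 35; tag = H(eb e0 c1 1f 3a 04 35) = 031e
m3: inner = H(81 8a ab 75 50 61 78 64) = 03 b8; tag = H(eb e0 c1 1f 3a 03 b8) = 03a0
m4: inner = H(81 8a ab 75 50 95 7b 28) = 03 b3; tag = H(eb e0 c1 1f 3a 03 b3) = 039b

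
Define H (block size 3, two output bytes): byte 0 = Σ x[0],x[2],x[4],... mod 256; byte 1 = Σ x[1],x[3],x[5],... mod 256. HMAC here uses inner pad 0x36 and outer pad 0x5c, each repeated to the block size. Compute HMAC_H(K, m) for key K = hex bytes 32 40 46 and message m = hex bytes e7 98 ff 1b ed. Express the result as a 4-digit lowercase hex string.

Key hex bytes 32 40 46 is exactly B = 3 bytes: K' = 32 40 46.
K' ⊕ ipad = 04 76 70.  K' ⊕ opad = 6e 1c 1a.
Inner input = (K'⊕ipad) ∥ m = 04 76 70 ∥ e7 98 ff 1b ed.
Inner hash: even-index sum = 295 mod 256 = 39; odd-index sum = 841 mod 256 = 73 → 27 49.
Outer input = (K'⊕opad) ∥ inner = 6e 1c 1a ∥ 27 49.
Outer hash (tag): even-index sum = 209 mod 256 = 209; odd-index sum = 67 mod 256 = 67 → d1 43.

d143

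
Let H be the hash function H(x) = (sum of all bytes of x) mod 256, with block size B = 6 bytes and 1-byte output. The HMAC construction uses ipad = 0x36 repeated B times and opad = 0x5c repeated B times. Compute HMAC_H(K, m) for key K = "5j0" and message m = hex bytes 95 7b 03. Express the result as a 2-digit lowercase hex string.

39

Key "5j0" = 35 6a 30 is 3 bytes ≤ B = 6; zero-pad to 6 bytes: K' = 35 6a 30 00 00 00.
K' ⊕ ipad = 03 5c 06 36 36 36.  K' ⊕ opad = 69 36 6c 5c 5c 5c.
Inner input = (K'⊕ipad) ∥ m = 03 5c 06 36 36 36 ∥ 95 7b 03.
Inner hash: sum = 3+92+6+54+54+54+149+123+3 = 538; mod 256 = 26 → 1a.
Outer input = (K'⊕opad) ∥ inner = 69 36 6c 5c 5c 5c ∥ 1a.
Outer hash (tag): sum = 105+54+108+92+92+92+26 = 569; mod 256 = 57 → 39.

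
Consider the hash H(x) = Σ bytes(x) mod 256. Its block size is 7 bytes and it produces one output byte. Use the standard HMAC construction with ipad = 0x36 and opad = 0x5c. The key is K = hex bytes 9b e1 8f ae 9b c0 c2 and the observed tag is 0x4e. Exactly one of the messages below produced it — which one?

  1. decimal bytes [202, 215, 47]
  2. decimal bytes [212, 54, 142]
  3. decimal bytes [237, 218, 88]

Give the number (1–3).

2

Key hex bytes 9b e1 8f ae 9b c0 c2 is exactly B = 7 bytes: K' = 9b e1 8f ae 9b c0 c2.
K' ⊕ ipad = ad d7 b9 98 ad f6 f4; K' ⊕ opad = c7 bd d3 f2 c7 9c 9e.
m1: inner = H(ad d7 b9 98 ad f6 f4 ca d7 2f) = 3c; tag = H(c7 bd d3 f2 c7 9c 9e 3c) = 86
m2: inner = H(ad d7 b9 98 ad f6 f4 d4 36 8e) = 04; tag = H(c7 bd d3 f2 c7 9c 9e 04) = 4e ← matches
m3: inner = H(ad d7 b9 98 ad f6 f4 ed da 58) = 8b; tag = H(c7 bd d3 f2 c7 9c 9e 8b) = d5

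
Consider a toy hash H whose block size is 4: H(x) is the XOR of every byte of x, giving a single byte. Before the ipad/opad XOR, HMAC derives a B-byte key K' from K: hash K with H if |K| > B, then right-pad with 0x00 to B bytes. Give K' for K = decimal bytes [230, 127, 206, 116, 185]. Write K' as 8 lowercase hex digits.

9a000000

|K| = 5 > B = 4, so first hash the key.
H(K): XOR e6⊕7f⊕ce⊕74⊕b9 = 9a.
Zero-pad H(K) = 9a to 4 bytes: K' = 9a 00 00 00.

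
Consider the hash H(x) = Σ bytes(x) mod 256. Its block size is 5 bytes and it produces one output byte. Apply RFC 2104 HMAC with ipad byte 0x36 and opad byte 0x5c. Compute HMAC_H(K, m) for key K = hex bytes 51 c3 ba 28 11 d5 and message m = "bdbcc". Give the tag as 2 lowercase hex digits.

a0

Key hex bytes 51 c3 ba 28 11 d5 is 6 bytes > B = 5, so hash it first: H(key) = dc, then zero-pad to 5 bytes: K' = dc 00 00 00 00.
K' ⊕ ipad = ea 36 36 36 36.  K' ⊕ opad = 80 5c 5c 5c 5c.
Inner input = (K'⊕ipad) ∥ m = ea 36 36 36 36 ∥ 62 64 62 63 63.
Inner hash: sum = 234+54+54+54+54+98+100+98+99+99 = 944; mod 256 = 176 → b0.
Outer input = (K'⊕opad) ∥ inner = 80 5c 5c 5c 5c ∥ b0.
Outer hash (tag): sum = 128+92+92+92+92+176 = 672; mod 256 = 160 → a0.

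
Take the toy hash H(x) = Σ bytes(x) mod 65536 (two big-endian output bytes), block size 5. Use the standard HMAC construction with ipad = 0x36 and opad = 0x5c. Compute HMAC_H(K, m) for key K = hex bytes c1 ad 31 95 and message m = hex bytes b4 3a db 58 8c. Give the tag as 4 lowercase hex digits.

0344

Key hex bytes c1 ad 31 95 is 4 bytes ≤ B = 5; zero-pad to 5 bytes: K' = c1 ad 31 95 00.
K' ⊕ ipad = f7 9b 07 a3 36.  K' ⊕ opad = 9d f1 6d c9 5c.
Inner input = (K'⊕ipad) ∥ m = f7 9b 07 a3 36 ∥ b4 3a db 58 8c.
Inner hash: sum = 247+155+7+163+54+180+58+219+88+140 = 1311 → 05 1f.
Outer input = (K'⊕opad) ∥ inner = 9d f1 6d c9 5c ∥ 05 1f.
Outer hash (tag): sum = 157+241+109+201+92+5+31 = 836 → 03 44.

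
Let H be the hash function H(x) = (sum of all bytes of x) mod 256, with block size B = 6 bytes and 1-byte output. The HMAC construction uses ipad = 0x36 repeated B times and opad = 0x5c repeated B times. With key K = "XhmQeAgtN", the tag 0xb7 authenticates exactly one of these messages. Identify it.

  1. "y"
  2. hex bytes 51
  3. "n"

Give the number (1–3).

Key "XhmQeAgtN" = 58 68 6d 51 65 41 67 74 4e is 9 bytes > B = 6, so hash it first: H(key) = 4d, then zero-pad to 6 bytes: K' = 4d 00 00 00 00 00.
K' ⊕ ipad = 7b 36 36 36 36 36; K' ⊕ opad = 11 5c 5c 5c 5c 5c.
m1: inner = H(7b 36 36 36 36 36 79) = 02; tag = H(11 5c 5c 5c 5c 5c 02) = df
m2: inner = H(7b 36 36 36 36 36 51) = da; tag = H(11 5c 5c 5c 5c 5c da) = b7 ← matches
m3: inner = H(7b 36 36 36 36 36 6e) = f7; tag = H(11 5c 5c 5c 5c 5c f7) = d4

2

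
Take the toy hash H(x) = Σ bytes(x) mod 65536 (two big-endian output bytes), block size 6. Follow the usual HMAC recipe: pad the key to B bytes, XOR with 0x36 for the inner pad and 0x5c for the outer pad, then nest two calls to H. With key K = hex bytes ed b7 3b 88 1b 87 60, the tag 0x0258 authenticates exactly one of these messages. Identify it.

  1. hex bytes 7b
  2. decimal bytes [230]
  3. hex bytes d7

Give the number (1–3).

Key hex bytes ed b7 3b 88 1b 87 60 is 7 bytes > B = 6, so hash it first: H(key) = 03 69, then zero-pad to 6 bytes: K' = 03 69 00 00 00 00.
K' ⊕ ipad = 35 5f 36 36 36 36; K' ⊕ opad = 5f 35 5c 5c 5c 5c.
m1: inner = H(35 5f 36 36 36 36 7b) = 01 e7; tag = H(5f 35 5c 5c 5c 5c 01 e7) = 02ec
m2: inner = H(35 5f 36 36 36 36 e6) = 02 52; tag = H(5f 35 5c 5c 5c 5c 02 52) = 0258 ← matches
m3: inner = H(35 5f 36 36 36 36 d7) = 02 43; tag = H(5f 35 5c 5c 5c 5c 02 43) = 0249

2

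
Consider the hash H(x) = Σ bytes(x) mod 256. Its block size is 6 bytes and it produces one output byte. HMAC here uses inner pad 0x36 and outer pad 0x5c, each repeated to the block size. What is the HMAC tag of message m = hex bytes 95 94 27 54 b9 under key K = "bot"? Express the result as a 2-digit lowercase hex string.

Key "bot" = 62 6f 74 is 3 bytes ≤ B = 6; zero-pad to 6 bytes: K' = 62 6f 74 00 00 00.
K' ⊕ ipad = 54 59 42 36 36 36.  K' ⊕ opad = 3e 33 28 5c 5c 5c.
Inner input = (K'⊕ipad) ∥ m = 54 59 42 36 36 36 ∥ 95 94 27 54 b9.
Inner hash: sum = 84+89+66+54+54+54+149+148+39+84+185 = 1006; mod 256 = 238 → ee.
Outer input = (K'⊕opad) ∥ inner = 3e 33 28 5c 5c 5c ∥ ee.
Outer hash (tag): sum = 62+51+40+92+92+92+238 = 667; mod 256 = 155 → 9b.

9b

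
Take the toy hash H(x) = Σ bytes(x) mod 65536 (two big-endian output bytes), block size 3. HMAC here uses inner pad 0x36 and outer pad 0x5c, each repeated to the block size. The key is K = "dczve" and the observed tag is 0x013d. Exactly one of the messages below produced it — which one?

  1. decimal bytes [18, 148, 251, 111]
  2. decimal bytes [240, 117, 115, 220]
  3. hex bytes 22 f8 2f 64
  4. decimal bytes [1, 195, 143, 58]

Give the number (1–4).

3

Key "dczve" = 64 63 7a 76 65 is 5 bytes > B = 3, so hash it first: H(key) = 02 1c, then zero-pad to 3 bytes: K' = 02 1c 00.
K' ⊕ ipad = 34 2a 36; K' ⊕ opad = 5e 40 5c.
m1: inner = H(34 2a 36 12 94 fb 6f) = 02 a4; tag = H(5e 40 5c 02 a4) = 01a0
m2: inner = H(34 2a 36 f0 75 73 dc) = 03 48; tag = H(5e 40 5c 03 48) = 0145
m3: inner = H(34 2a 36 22 f8 2f 64) = 02 41; tag = H(5e 40 5c 02 41) = 013d ← matches
m4: inner = H(34 2a 36 01 c3 8f 3a) = 02 21; tag = H(5e 40 5c 02 21) = 011d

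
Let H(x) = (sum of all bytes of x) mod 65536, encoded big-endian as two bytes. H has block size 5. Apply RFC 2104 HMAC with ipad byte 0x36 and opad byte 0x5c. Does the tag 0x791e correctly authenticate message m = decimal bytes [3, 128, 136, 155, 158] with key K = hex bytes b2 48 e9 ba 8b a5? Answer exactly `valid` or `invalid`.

invalid

Key hex bytes b2 48 e9 ba 8b a5 is 6 bytes > B = 5, so hash it first: H(key) = 03 cd, then zero-pad to 5 bytes: K' = 03 cd 00 00 00.
K' ⊕ ipad = 35 fb 36 36 36; K' ⊕ opad = 5f 91 5c 5c 5c.
Inner hash: sum = 53+251+54+54+54+3+128+136+155+158 = 1046 → 04 16.
Outer hash (recomputed tag): sum = 95+145+92+92+92+4+22 = 542 → 02 1e.
Recomputed tag = 021e; claimed = 791e → mismatch.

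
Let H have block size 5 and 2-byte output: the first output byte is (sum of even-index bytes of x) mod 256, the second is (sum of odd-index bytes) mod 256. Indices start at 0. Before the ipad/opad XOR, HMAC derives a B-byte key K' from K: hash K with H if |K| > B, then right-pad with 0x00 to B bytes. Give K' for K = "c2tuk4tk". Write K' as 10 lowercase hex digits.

|K| = 8 > B = 5, so first hash the key.
H(K): even-index sum = 438 mod 256 = 182; odd-index sum = 326 mod 256 = 70 → b6 46.
Zero-pad H(K) = b6 46 to 5 bytes: K' = b6 46 00 00 00.

b646000000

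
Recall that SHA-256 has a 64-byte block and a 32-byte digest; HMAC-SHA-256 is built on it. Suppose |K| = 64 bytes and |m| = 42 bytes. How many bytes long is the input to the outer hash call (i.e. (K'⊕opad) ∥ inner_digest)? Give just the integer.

Key is 64 ≤ 64 bytes, zero-padded: |K'| = 64.
Outer input = (K'⊕opad) ∥ H(inner) → 64 + 32 = 96 bytes.

96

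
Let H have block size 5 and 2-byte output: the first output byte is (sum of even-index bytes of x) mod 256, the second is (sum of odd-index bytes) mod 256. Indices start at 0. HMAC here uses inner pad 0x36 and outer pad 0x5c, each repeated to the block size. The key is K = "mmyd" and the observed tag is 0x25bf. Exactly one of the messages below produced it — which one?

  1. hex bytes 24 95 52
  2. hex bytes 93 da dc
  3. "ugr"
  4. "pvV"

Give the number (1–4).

4

Key "mmyd" = 6d 6d 79 64 is 4 bytes ≤ B = 5; zero-pad to 5 bytes: K' = 6d 6d 79 64 00.
K' ⊕ ipad = 5b 5b 4f 52 36; K' ⊕ opad = 31 31 25 38 5c.
m1: inner = H(5b 5b 4f 52 36 24 95 52) = 75 23; tag = H(31 31 25 38 5c 75 23) = d5de
m2: inner = H(5b 5b 4f 52 36 93 da dc) = ba 1c; tag = H(31 31 25 38 5c ba 1c) = ce23
m3: inner = H(5b 5b 4f 52 36 75 67 72) = 47 94; tag = H(31 31 25 38 5c 47 94) = 46b0
m4: inner = H(5b 5b 4f 52 36 70 76 56) = 56 73; tag = H(31 31 25 38 5c 56 73) = 25bf ← matches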